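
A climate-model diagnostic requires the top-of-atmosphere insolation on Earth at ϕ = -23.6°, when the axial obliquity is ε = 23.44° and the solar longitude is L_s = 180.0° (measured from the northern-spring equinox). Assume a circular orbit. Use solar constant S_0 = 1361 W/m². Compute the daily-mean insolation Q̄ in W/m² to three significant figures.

Q̄ ≈ 397 W/m²

Solar declination: sin δ = sin ε · sin L_s = sin 23.44° × sin 180.0° = 0.00000, so δ = +0.000°.
cos h₀ = −tan(-23.6°) tan(+0.000°) = 0.0000, h₀ = 1.5708 rad.
Bracket: h₀ sin ϕ sin δ + cos ϕ cos δ sin h₀ = 1.5708×-0.40035×0.00000 + 0.91636×1.00000×1.00000 = -0.000000 + 0.916360 = 0.916360.
Q̄ = (S_0/π) × [bracket] = (1361/π) × 0.916360 = 397.0 W/m².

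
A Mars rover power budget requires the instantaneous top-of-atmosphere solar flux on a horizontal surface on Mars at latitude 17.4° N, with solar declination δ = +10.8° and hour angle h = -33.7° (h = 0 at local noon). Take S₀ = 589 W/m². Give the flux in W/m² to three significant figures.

492 W/m²

cos θ_z = sin φ sin δ + cos φ cos δ cos h = 0.056035 + 0.779822 = 0.835857.
Flux = S₀ · cos θ_z = 589 × 0.835857 = 492.3 W/m².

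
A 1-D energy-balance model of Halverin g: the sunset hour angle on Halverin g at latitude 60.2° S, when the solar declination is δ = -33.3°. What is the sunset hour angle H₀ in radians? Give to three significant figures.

Sunrise equation: cos H₀ = −tan φ · tan δ = -1.1470 ≤ −1, so the host star never sets (polar day) and H₀ = π.

H₀ = 3.14 rad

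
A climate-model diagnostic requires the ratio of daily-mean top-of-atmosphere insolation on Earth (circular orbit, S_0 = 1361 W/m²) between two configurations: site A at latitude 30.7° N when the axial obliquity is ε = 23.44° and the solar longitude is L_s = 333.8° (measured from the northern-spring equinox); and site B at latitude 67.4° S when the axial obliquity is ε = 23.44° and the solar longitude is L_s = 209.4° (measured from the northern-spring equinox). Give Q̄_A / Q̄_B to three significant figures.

— Configuration A (ϕ=+30.7°):
Solar declination: sin δ = sin ε · sin L_s = sin 23.44° × sin 333.8° = -0.17563, so δ = -10.115°.
cos h₀ = −tan(+30.7°) tan(-10.115°) = 0.1059, h₀ = 1.4647 rad.
Bracket: h₀ sin ϕ sin δ + cos ϕ cos δ sin h₀ = 1.4647×0.51054×-0.17563 + 0.85985×0.98446×0.99437 = -0.131334 + 0.841722 = 0.710388.
Q̄ = (S_0/π) × [bracket] = (1361/π) × 0.710388 = 307.75 W/m².
— Configuration B (ϕ=-67.4°):
Solar declination: sin δ = sin ε · sin L_s = sin 23.44° × sin 209.4° = -0.19528, so δ = -11.261°.
cos h₀ = −tan(-67.4°) tan(-11.261°) = -0.4783, h₀ = 2.0695 rad.
Bracket: h₀ sin ϕ sin δ + cos ϕ cos δ sin h₀ = 2.0695×-0.92321×-0.19528 + 0.38430×0.98075×0.87818 = 0.373099 + 0.330988 = 0.704087.
Q̄ = (S_0/π) × [bracket] = (1361/π) × 0.704087 = 305.02 W/m².
Ratio Q̄_A / Q̄_B = 307.75 / 305.02 = 1.009.

Q̄_A / Q̄_B ≈ 1.01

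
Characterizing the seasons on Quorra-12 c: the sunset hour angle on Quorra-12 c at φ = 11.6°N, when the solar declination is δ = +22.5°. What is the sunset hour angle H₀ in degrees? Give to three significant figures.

cos H₀ = −tan φ · tan δ = −tan(+11.6°) × tan(+22.500°) = -0.0850, so H₀ = 1.6559 rad = 94.88°.

H₀ = 94.9°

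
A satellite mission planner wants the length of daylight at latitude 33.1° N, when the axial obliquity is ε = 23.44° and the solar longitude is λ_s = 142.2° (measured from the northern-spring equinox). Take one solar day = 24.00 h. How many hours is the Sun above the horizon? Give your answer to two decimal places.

13.26 h

Solar declination: sin δ = sin ε · sin λ_s = sin 23.44° × sin 142.2° = 0.24381, so δ = +14.111°.
cos H₀ = −tan φ · tan δ = −tan(+33.1°) × tan(+14.111°) = -0.1639, so H₀ = 1.7354 rad = 99.43°.
Daylight = 2H₀/(2π) × 24.00 h = (1.7354/π) × 24.00 = 13.26 h.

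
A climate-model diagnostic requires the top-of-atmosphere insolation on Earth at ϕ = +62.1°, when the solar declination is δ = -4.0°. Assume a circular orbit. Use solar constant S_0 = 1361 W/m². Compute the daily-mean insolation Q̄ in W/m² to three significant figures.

Q̄ ≈ 162 W/m²

cos h₀ = −tan(+62.1°) tan(-4.000°) = 0.1321, h₀ = 1.4383 rad.
Bracket: h₀ sin ϕ sin δ + cos ϕ cos δ sin h₀ = 1.4383×0.88377×-0.06976 + 0.46793×0.99756×0.99124 = -0.088674 + 0.462699 = 0.374025.
Q̄ = (S_0/π) × [bracket] = (1361/π) × 0.374025 = 162.0 W/m².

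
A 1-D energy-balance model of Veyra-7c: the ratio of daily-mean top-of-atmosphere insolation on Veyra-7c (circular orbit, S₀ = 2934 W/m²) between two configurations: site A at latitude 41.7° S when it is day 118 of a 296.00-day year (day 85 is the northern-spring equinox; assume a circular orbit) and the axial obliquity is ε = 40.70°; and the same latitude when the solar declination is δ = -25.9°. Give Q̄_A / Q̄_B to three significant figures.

Q̄_A / Q̄_B ≈ 0.249

— Configuration A (φ=-41.7°):
Solar longitude: λ_s = 360° × (118 − 85)/296.00 = 40.135°.
sin δ = sin 40.70° × sin 40.135° = 0.42034, so δ = +24.856°.
cos H₀ = −tan(-41.7°) tan(+24.856°) = 0.4127, H₀ = 1.1453 rad.
Bracket: H₀ sin φ sin δ + cos φ cos δ sin H₀ = 1.1453×-0.66523×0.42034 + 0.74664×0.90737×0.91085 = -0.320252 + 0.617082 = 0.296830.
Q̄ = (S₀/π) × [bracket] = (2934/π) × 0.296830 = 277.22 W/m².
— Configuration B (φ=-41.7°):
cos H₀ = −tan(-41.7°) tan(-25.900°) = -0.4326, H₀ = 2.0182 rad.
Bracket: H₀ sin φ sin δ + cos φ cos δ sin H₀ = 2.0182×-0.66523×-0.43680 + 0.74664×0.89956×0.90157 = 0.586433 + 0.605537 = 1.191970.
Q̄ = (S₀/π) × [bracket] = (2934/π) × 1.191970 = 1113.2 W/m².
Ratio Q̄_A / Q̄_B = 277.22 / 1113.2 = 0.2490.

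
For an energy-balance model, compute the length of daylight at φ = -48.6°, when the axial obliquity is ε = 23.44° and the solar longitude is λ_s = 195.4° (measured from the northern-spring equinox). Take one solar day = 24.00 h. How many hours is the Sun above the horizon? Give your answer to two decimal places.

Solar declination: sin δ = sin ε · sin λ_s = sin 23.44° × sin 195.4° = -0.10564, so δ = -6.064°.
cos H₀ = −tan φ · tan δ = −tan(-48.6°) × tan(-6.064°) = -0.1205, so H₀ = 1.6916 rad = 96.92°.
Daylight = 2H₀/(2π) × 24.00 h = (1.6916/π) × 24.00 = 12.92 h.

12.92 h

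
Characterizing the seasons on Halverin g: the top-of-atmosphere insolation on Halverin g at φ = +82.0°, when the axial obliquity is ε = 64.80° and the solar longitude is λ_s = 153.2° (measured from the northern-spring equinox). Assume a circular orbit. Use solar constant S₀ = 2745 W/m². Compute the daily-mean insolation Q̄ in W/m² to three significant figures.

Solar declination: sin δ = sin ε · sin λ_s = sin 64.80° × sin 153.2° = 0.40797, so δ = +24.077°.
cos H₀ = −tan(+82.0°) tan(+24.077°) = -3.1795 ≤ −1 ⇒ polar day, H₀ = π.
Bracket: H₀ sin φ sin δ + cos φ cos δ sin H₀ = 3.1416×0.99027×0.40797 + 0.13917×0.91300×0.00000 = 1.269208 + 0.000000 = 1.269208.
Q̄ = (S₀/π) × [bracket] = (2745/π) × 1.269208 = 1109 W/m².

Q̄ ≈ 1.11e+03 W/m²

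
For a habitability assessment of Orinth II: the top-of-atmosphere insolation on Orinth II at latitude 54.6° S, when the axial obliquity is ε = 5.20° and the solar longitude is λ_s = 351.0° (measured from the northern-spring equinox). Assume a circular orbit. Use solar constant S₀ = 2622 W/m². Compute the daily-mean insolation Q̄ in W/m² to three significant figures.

Q̄ ≈ 499 W/m²

Solar declination: sin δ = sin ε · sin λ_s = sin 5.20° × sin 351.0° = -0.01418, so δ = -0.812°.
cos H₀ = −tan(-54.6°) tan(-0.812°) = -0.0200, H₀ = 1.5908 rad.
Bracket: H₀ sin φ sin δ + cos φ cos δ sin H₀ = 1.5908×-0.81513×-0.01418 + 0.57928×0.99990×0.99980 = 0.018387 + 0.579106 = 0.597493.
Q̄ = (S₀/π) × [bracket] = (2622/π) × 0.597493 = 498.7 W/m².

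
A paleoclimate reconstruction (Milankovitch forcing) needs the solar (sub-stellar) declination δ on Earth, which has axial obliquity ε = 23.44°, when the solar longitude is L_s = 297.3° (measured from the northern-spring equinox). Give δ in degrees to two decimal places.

sin δ = sin ε · sin L_s = sin 23.44° × sin 297.3° = -0.353482.
δ = arcsin(-0.353482) = -20.70°.

δ = -20.70°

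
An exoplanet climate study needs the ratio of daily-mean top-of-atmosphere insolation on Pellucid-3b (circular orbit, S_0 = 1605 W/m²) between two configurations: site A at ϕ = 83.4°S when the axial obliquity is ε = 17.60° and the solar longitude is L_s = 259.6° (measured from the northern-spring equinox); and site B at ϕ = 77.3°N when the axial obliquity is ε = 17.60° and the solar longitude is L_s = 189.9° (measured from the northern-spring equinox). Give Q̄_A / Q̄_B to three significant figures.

— Configuration A (ϕ=-83.4°):
Solar declination: sin δ = sin ε · sin L_s = sin 17.60° × sin 259.6° = -0.29740, so δ = -17.302°.
cos h₀ = −tan(-83.4°) tan(-17.302°) = -2.6922 ≤ −1 ⇒ polar day, h₀ = π.
Bracket: h₀ sin ϕ sin δ + cos ϕ cos δ sin h₀ = 3.1416×-0.99337×-0.29740 + 0.11494×0.95475×0.00000 = 0.928117 + 0.000000 = 0.928117.
Q̄ = (S_0/π) × [bracket] = (1605/π) × 0.928117 = 474.16 W/m².
— Configuration B (ϕ=+77.3°):
Solar declination: sin δ = sin ε · sin L_s = sin 17.60° × sin 189.9° = -0.05199, so δ = -2.980°.
cos h₀ = −tan(+77.3°) tan(-2.980°) = 0.2310, h₀ = 1.3377 rad.
Bracket: h₀ sin ϕ sin δ + cos ϕ cos δ sin h₀ = 1.3377×0.97553×-0.05199 + 0.21985×0.99865×0.97296 = -0.067845 + 0.213616 = 0.145771.
Q̄ = (S_0/π) × [bracket] = (1605/π) × 0.145771 = 74.473 W/m².
Ratio Q̄_A / Q̄_B = 474.16 / 74.473 = 6.367.

Q̄_A / Q̄_B ≈ 6.37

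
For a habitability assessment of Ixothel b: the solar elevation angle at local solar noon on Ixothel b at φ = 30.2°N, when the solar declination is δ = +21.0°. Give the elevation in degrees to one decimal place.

80.8°

At local noon the hour angle is zero, so the zenith angle equals |φ − δ| = |+30.2° − (+21.000°)| = 9.200°.
Elevation = 90° − 9.200° = 80.8°.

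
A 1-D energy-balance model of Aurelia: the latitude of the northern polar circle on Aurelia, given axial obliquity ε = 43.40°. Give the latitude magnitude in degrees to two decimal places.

46.60°

The polar circle is the lowest latitude that experiences at least one full rotation of continuous daylight at the northern-summer solstice; it lies at |ϕ| = 90° − ε = 90° − 43.40° = 46.60°.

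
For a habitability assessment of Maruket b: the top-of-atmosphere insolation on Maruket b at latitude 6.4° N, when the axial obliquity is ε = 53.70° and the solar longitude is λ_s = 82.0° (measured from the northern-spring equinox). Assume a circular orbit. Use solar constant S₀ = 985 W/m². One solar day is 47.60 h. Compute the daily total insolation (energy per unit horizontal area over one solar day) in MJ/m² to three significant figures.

Solar declination: sin δ = sin ε · sin λ_s = sin 53.70° × sin 82.0° = 0.79809, so δ = +52.948°.
cos H₀ = −tan(+6.4°) tan(+52.948°) = -0.1486, H₀ = 1.7199 rad.
Bracket: H₀ sin φ sin δ + cos φ cos δ sin H₀ = 1.7199×0.11147×0.79809 + 0.99377×0.60254×0.98890 = 0.153008 + 0.592140 = 0.745148.
Q̄ = (S₀/π) × [bracket] = (985/π) × 0.745148 = 233.63 W/m².
Daily total = Q̄ × 47.60 h × 3600 s/h = 233.63 × 47.60 × 3600 / 10⁶ = 40.03 MJ/m².

40.0 MJ/m²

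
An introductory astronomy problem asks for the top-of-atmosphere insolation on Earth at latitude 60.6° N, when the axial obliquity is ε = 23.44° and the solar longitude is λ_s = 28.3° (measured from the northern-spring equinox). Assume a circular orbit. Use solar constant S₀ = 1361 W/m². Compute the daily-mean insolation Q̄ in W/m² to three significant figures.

Q̄ ≈ 333 W/m²

Solar declination: sin δ = sin ε · sin λ_s = sin 23.44° × sin 28.3° = 0.18859, so δ = +10.870°.
cos H₀ = −tan(+60.6°) tan(+10.870°) = -0.3408, H₀ = 1.9186 rad.
Bracket: H₀ sin φ sin δ + cos φ cos δ sin H₀ = 1.9186×0.87121×0.18859 + 0.49090×0.98206×0.94013 = 0.315229 + 0.453230 = 0.768459.
Q̄ = (S₀/π) × [bracket] = (1361/π) × 0.768459 = 332.9 W/m².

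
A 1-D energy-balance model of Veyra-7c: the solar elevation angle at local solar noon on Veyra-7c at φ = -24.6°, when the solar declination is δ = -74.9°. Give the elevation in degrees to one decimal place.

39.7°

At local noon the hour angle is zero, so the zenith angle equals |φ − δ| = |-24.6° − (-74.900°)| = 50.300°.
Elevation = 90° − 50.300° = 39.7°.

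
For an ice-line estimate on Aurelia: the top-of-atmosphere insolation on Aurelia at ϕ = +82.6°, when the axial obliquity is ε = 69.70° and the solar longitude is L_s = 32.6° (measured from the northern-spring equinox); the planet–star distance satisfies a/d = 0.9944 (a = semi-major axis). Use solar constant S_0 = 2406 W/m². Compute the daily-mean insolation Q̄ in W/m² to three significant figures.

Solar declination: sin δ = sin ε · sin L_s = sin 69.70° × sin 32.6° = 0.50531, so δ = +30.352°.
cos h₀ = −tan(+82.6°) tan(+30.352°) = -4.5086 ≤ −1 ⇒ polar day, h₀ = π.
Bracket: h₀ sin ϕ sin δ + cos ϕ cos δ sin h₀ = 3.1416×0.99167×0.50531 + 0.12880×0.86294×0.00000 = 1.574258 + 0.000000 = 1.574258.
Inverse-square distance factor (a/d)² = 0.9944² = 0.988831.
Q̄ = (S_0/π) × 0.988831 × [bracket] = (2406/π) × 0.988831 × 1.574258 = 1192 W/m².

Q̄ ≈ 1.19e+03 W/m²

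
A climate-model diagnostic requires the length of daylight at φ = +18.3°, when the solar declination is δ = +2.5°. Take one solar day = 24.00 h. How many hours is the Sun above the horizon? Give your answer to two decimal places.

cos H₀ = −tan φ · tan δ = −tan(+18.3°) × tan(+2.500°) = -0.0144, so H₀ = 1.5852 rad = 90.83°.
Daylight = 2H₀/(2π) × 24.00 h = (1.5852/π) × 24.00 = 12.11 h.

12.11 h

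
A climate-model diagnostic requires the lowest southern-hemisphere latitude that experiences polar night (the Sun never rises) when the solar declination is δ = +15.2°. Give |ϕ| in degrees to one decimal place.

Polar night requires cos h₀ = −tan ϕ tan δ ≥ 1, i.e. tan ϕ tan δ ≤ −1.
The boundary is |tan ϕ| · |tan δ| = 1, so |ϕ| = 90° − |δ| = 90° − 15.2° = 74.8° in the southern hemisphere.

|ϕ| = 74.8°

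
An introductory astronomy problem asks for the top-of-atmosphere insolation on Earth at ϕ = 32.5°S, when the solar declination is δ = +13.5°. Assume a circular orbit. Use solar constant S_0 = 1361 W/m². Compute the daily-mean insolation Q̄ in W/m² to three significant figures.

cos h₀ = −tan(-32.5°) tan(+13.500°) = 0.1529, h₀ = 1.4172 rad.
Bracket: h₀ sin ϕ sin δ + cos ϕ cos δ sin h₀ = 1.4172×-0.53730×0.23345 + 0.84339×0.97237×0.98823 = -0.177763 + 0.810435 = 0.632672.
Q̄ = (S_0/π) × [bracket] = (1361/π) × 0.632672 = 274.1 W/m².

Q̄ ≈ 274 W/m²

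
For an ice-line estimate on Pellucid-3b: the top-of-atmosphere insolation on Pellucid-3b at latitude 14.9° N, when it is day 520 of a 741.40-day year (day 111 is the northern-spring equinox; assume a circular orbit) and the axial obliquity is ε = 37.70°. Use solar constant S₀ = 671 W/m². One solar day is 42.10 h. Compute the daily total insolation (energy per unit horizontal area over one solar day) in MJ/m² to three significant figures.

Solar longitude: λ_s = 360° × (520 − 111)/741.40 = 198.597°.
sin δ = sin 37.70° × sin 198.597° = -0.19502, so δ = -11.246°.
cos H₀ = −tan(+14.9°) tan(-11.246°) = 0.0529, H₀ = 1.5179 rad.
Bracket: H₀ sin φ sin δ + cos φ cos δ sin H₀ = 1.5179×0.25713×-0.19502 + 0.96638×0.98080×0.99860 = -0.076116 + 0.946499 = 0.870383.
Q̄ = (S₀/π) × [bracket] = (671/π) × 0.870383 = 185.90 W/m².
Daily total = Q̄ × 42.10 h × 3600 s/h = 185.90 × 42.10 × 3600 / 10⁶ = 28.18 MJ/m².

28.2 MJ/m²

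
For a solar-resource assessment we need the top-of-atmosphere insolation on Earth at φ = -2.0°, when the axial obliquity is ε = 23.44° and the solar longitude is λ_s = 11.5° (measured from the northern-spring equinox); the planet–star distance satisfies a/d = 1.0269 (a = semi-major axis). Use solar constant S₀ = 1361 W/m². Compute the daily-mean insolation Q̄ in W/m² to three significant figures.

Solar declination: sin δ = sin ε · sin λ_s = sin 23.44° × sin 11.5° = 0.07931, so δ = +4.549°.
cos H₀ = −tan(-2.0°) tan(+4.549°) = 0.0028, H₀ = 1.5680 rad.
Bracket: H₀ sin φ sin δ + cos φ cos δ sin H₀ = 1.5680×-0.03490×0.07931 + 0.99939×0.99685×1.00000 = -0.004340 + 0.996242 = 0.991902.
Inverse-square distance factor (a/d)² = 1.0269² = 1.054524.
Q̄ = (S₀/π) × 1.054524 × [bracket] = (1361/π) × 1.054524 × 0.991902 = 453.1 W/m².

Q̄ ≈ 453 W/m²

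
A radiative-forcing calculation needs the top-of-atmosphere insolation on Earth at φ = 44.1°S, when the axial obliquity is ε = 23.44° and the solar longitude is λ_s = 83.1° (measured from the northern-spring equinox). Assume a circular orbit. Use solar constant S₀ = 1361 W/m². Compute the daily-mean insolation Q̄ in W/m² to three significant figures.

Solar declination: sin δ = sin ε · sin λ_s = sin 23.44° × sin 83.1° = 0.39491, so δ = +23.260°.
cos H₀ = −tan(-44.1°) tan(+23.260°) = 0.4165, H₀ = 1.1412 rad.
Bracket: H₀ sin φ sin δ + cos φ cos δ sin H₀ = 1.1412×-0.69591×0.39491 + 0.71813×0.91872×0.90911 = -0.313627 + 0.599795 = 0.286168.
Q̄ = (S₀/π) × [bracket] = (1361/π) × 0.286168 = 124.0 W/m².

Q̄ ≈ 124 W/m²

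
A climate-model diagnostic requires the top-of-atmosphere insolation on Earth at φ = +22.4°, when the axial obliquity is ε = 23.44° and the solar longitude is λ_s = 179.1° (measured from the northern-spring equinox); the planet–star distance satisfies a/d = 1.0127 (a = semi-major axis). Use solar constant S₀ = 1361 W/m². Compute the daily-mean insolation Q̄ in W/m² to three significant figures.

Q̄ ≈ 412 W/m²

Solar declination: sin δ = sin ε · sin λ_s = sin 23.44° × sin 179.1° = 0.00625, so δ = +0.358°.
cos H₀ = −tan(+22.4°) tan(+0.358°) = -0.0026, H₀ = 1.5734 rad.
Bracket: H₀ sin φ sin δ + cos φ cos δ sin H₀ = 1.5734×0.38107×0.00625 + 0.92455×0.99998×1.00000 = 0.003747 + 0.924532 = 0.928279.
Inverse-square distance factor (a/d)² = 1.0127² = 1.025561.
Q̄ = (S₀/π) × 1.025561 × [bracket] = (1361/π) × 1.025561 × 0.928279 = 412.4 W/m².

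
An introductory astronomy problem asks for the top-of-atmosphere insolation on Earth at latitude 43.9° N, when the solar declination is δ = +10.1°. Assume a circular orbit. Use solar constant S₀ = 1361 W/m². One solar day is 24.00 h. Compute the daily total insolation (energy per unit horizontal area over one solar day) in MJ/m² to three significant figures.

cos H₀ = −tan(+43.9°) tan(+10.100°) = -0.1714, H₀ = 1.7431 rad.
Bracket: H₀ sin φ sin δ + cos φ cos δ sin H₀ = 1.7431×0.69340×0.17537 + 0.72055×0.98450×0.98520 = 0.211964 + 0.698883 = 0.910847.
Q̄ = (S₀/π) × [bracket] = (1361/π) × 0.910847 = 394.60 W/m².
Daily total = Q̄ × 24.00 h × 3600 s/h = 394.60 × 24.00 × 3600 / 10⁶ = 34.09 MJ/m².

34.1 MJ/m²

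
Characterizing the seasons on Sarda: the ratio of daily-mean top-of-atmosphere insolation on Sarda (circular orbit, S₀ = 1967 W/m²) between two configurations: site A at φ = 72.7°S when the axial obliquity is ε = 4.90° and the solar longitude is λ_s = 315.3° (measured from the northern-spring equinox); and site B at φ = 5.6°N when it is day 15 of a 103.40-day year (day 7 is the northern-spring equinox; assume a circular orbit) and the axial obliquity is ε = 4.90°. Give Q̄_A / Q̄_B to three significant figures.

Q̄_A / Q̄_B ≈ 0.392

— Configuration A (φ=-72.7°):
Solar declination: sin δ = sin ε · sin λ_s = sin 4.90° × sin 315.3° = -0.06008, so δ = -3.445°.
cos H₀ = −tan(-72.7°) tan(-3.445°) = -0.1932, H₀ = 1.7653 rad.
Bracket: H₀ sin φ sin δ + cos φ cos δ sin H₀ = 1.7653×-0.95476×-0.06008 + 0.29737×0.99819×0.98115 = 0.101261 + 0.291236 = 0.392497.
Q̄ = (S₀/π) × [bracket] = (1967/π) × 0.392497 = 245.75 W/m².
— Configuration B (φ=+5.6°):
Solar longitude: λ_s = 360° × (15 − 7)/103.40 = 27.853°.
sin δ = sin 4.90° × sin 27.853° = 0.03991, so δ = +2.287°.
cos H₀ = −tan(+5.6°) tan(+2.287°) = -0.0039, H₀ = 1.5747 rad.
Bracket: H₀ sin φ sin δ + cos φ cos δ sin H₀ = 1.5747×0.09758×0.03991 + 0.99523×0.99920×0.99999 = 0.006133 + 0.994424 = 1.000557.
Q̄ = (S₀/π) × [bracket] = (1967/π) × 1.000557 = 626.46 W/m².
Ratio Q̄_A / Q̄_B = 245.75 / 626.46 = 0.3923.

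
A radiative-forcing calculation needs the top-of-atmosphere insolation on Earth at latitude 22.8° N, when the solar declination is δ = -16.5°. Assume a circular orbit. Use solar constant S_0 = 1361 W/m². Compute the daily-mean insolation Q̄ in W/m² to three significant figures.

cos h₀ = −tan(+22.8°) tan(-16.500°) = 0.1245, h₀ = 1.4460 rad.
Bracket: h₀ sin ϕ sin δ + cos ϕ cos δ sin h₀ = 1.4460×0.38752×-0.28402 + 0.92186×0.95882×0.99222 = -0.159152 + 0.877021 = 0.717869.
Q̄ = (S_0/π) × [bracket] = (1361/π) × 0.717869 = 311.0 W/m².

Q̄ ≈ 311 W/m²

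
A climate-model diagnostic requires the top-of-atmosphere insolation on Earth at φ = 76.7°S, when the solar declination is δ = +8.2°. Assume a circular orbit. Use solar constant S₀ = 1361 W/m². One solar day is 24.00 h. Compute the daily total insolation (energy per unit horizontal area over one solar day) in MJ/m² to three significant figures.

cos H₀ = −tan(-76.7°) tan(+8.200°) = 0.6096, H₀ = 0.9152 rad.
Bracket: H₀ sin φ sin δ + cos φ cos δ sin H₀ = 0.9152×-0.97318×0.14263 + 0.23005×0.98978×0.79271 = -0.127034 + 0.180499 = 0.053465.
Q̄ = (S₀/π) × [bracket] = (1361/π) × 0.053465 = 23.162 W/m².
Daily total = Q̄ × 24.00 h × 3600 s/h = 23.162 × 24.00 × 3600 / 10⁶ = 2.001 MJ/m².

2.00 MJ/m²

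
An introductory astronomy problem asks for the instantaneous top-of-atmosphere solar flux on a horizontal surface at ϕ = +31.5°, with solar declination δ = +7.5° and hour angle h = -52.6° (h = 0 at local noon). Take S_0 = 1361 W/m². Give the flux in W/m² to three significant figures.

cos θ_z = sin ϕ sin δ + cos ϕ cos δ cos h = 0.068200 + 0.513443 = 0.581643.
Flux = S_0 · cos θ_z = 1361 × 0.581643 = 791.6 W/m².

792 W/m²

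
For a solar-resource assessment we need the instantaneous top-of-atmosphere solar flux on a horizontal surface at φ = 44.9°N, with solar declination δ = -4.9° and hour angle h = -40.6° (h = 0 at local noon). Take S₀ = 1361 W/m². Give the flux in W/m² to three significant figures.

647 W/m²

cos θ_z = sin φ sin δ + cos φ cos δ cos h = -0.060293 + 0.535857 = 0.475564.
Flux = S₀ · cos θ_z = 1361 × 0.475564 = 647.2 W/m².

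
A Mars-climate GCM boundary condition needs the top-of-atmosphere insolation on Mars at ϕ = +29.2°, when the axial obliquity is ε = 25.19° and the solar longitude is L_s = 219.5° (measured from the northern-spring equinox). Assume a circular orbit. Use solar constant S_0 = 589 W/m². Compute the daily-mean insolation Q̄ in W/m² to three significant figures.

Q̄ ≈ 121 W/m²

Solar declination: sin δ = sin ε · sin L_s = sin 25.19° × sin 219.5° = -0.27073, so δ = -15.708°.
cos h₀ = −tan(+29.2°) tan(-15.708°) = 0.1572, h₀ = 1.4130 rad.
Bracket: h₀ sin ϕ sin δ + cos ϕ cos δ sin h₀ = 1.4130×0.48786×-0.27073 + 0.87292×0.96266×0.98757 = -0.186627 + 0.829880 = 0.643253.
Q̄ = (S_0/π) × [bracket] = (589/π) × 0.643253 = 120.6 W/m².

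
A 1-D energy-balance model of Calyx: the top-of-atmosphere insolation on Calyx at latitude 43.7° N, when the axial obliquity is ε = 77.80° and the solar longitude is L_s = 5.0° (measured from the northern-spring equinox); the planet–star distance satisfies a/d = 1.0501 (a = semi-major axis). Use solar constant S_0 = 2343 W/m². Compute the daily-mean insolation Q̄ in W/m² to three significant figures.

Q̄ ≈ 670 W/m²

Solar declination: sin δ = sin ε · sin L_s = sin 77.80° × sin 5.0° = 0.08519, so δ = +4.887°.
cos h₀ = −tan(+43.7°) tan(+4.887°) = -0.0817, h₀ = 1.6526 rad.
Bracket: h₀ sin ϕ sin δ + cos ϕ cos δ sin h₀ = 1.6526×0.69088×0.08519 + 0.72297×0.99636×0.99666 = 0.097266 + 0.717932 = 0.815198.
Inverse-square distance factor (a/d)² = 1.0501² = 1.102710.
Q̄ = (S_0/π) × 1.102710 × [bracket] = (2343/π) × 1.102710 × 0.815198 = 670.4 W/m².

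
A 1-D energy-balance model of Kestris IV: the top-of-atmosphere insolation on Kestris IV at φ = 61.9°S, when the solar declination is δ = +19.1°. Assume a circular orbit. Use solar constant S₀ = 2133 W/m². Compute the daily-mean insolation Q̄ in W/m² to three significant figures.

cos H₀ = −tan(-61.9°) tan(+19.100°) = 0.6485, H₀ = 0.8651 rad.
Bracket: H₀ sin φ sin δ + cos φ cos δ sin H₀ = 0.8651×-0.88213×0.32722 + 0.47101×0.94495×0.76119 = -0.249712 + 0.338791 = 0.089079.
Q̄ = (S₀/π) × [bracket] = (2133/π) × 0.089079 = 60.48 W/m².

Q̄ ≈ 60.5 W/m²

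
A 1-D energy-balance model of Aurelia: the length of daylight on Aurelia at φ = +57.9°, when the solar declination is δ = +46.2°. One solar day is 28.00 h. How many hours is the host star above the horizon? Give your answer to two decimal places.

Sunrise equation: cos H₀ = −tan φ · tan δ = -1.6624 ≤ −1, so the host star never sets (polar day) and H₀ = π.
Daylight = 2H₀/(2π) × 28.00 h = (3.1416/π) × 28.00 = 28.00 h.

28.00 h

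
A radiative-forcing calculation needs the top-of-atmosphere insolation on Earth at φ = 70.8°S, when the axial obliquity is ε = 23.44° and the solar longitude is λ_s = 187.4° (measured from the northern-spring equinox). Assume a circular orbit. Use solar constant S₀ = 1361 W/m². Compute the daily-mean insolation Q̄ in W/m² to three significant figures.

Solar declination: sin δ = sin ε · sin λ_s = sin 23.44° × sin 187.4° = -0.05123, so δ = -2.937°.
cos H₀ = −tan(-70.8°) tan(-2.937°) = -0.1473, H₀ = 1.7187 rad.
Bracket: H₀ sin φ sin δ + cos φ cos δ sin H₀ = 1.7187×-0.94438×-0.05123 + 0.32887×0.99869×0.98909 = 0.083152 + 0.324856 = 0.408008.
Q̄ = (S₀/π) × [bracket] = (1361/π) × 0.408008 = 176.8 W/m².

Q̄ ≈ 177 W/m²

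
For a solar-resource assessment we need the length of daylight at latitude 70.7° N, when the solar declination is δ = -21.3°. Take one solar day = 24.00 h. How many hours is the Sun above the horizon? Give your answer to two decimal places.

cos h₀ = −tan ϕ · tan δ = 1.1133 ≥ 1, so the Sun never rises (polar night) and h₀ = 0.
Daylight = 2h₀/(2π) × 24.00 h = (0.0000/π) × 24.00 = 0.00 h.

0.00 h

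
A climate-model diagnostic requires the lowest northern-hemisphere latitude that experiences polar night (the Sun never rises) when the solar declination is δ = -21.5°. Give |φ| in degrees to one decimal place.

Polar night requires cos H₀ = −tan φ tan δ ≥ 1, i.e. tan φ tan δ ≤ −1.
The boundary is |tan φ| · |tan δ| = 1, so |φ| = 90° − |δ| = 90° − 21.5° = 68.5° in the northern hemisphere.

|φ| = 68.5°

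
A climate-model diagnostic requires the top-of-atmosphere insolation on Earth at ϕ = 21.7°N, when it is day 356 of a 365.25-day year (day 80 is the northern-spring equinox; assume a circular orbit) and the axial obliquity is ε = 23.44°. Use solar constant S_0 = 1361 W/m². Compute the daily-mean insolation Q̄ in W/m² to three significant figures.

Solar longitude: L_s = 360° × (356 − 80)/365.25 = 272.033°.
sin δ = sin 23.44° × sin 272.033° = -0.39754, so δ = -23.424°.
cos h₀ = −tan(+21.7°) tan(-23.424°) = 0.1724, h₀ = 1.3975 rad.
Bracket: h₀ sin ϕ sin δ + cos ϕ cos δ sin h₀ = 1.3975×0.36975×-0.39754 + 0.92913×0.91759×0.98503 = -0.205419 + 0.839798 = 0.634379.
Q̄ = (S_0/π) × [bracket] = (1361/π) × 0.634379 = 274.8 W/m².

Q̄ ≈ 275 W/m²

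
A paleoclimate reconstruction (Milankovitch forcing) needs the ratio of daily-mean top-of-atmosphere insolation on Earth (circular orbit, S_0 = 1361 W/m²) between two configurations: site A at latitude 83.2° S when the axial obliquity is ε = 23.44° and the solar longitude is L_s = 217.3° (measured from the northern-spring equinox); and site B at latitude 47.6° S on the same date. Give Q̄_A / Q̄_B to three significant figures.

— Configuration A (ϕ=-83.2°):
Solar declination: sin δ = sin ε · sin L_s = sin 23.44° × sin 217.3° = -0.24106, so δ = -13.949°.
cos h₀ = −tan(-83.2°) tan(-13.949°) = -2.0830 ≤ −1 ⇒ polar day, h₀ = π.
Bracket: h₀ sin ϕ sin δ + cos ϕ cos δ sin h₀ = 3.1416×-0.99297×-0.24106 + 0.11840×0.97051×0.00000 = 0.751990 + 0.000000 = 0.751990.
Q̄ = (S_0/π) × [bracket] = (1361/π) × 0.751990 = 325.78 W/m².
— Configuration B (ϕ=-47.6°):
cos h₀ = −tan(-47.6°) tan(-13.949°) = -0.2720, h₀ = 1.8463 rad.
Bracket: h₀ sin ϕ sin δ + cos ϕ cos δ sin h₀ = 1.8463×-0.73846×-0.24106 + 0.67430×0.97051×0.96229 = 0.328666 + 0.629737 = 0.958403.
Q̄ = (S_0/π) × [bracket] = (1361/π) × 0.958403 = 415.20 W/m².
Ratio Q̄_A / Q̄_B = 325.78 / 415.20 = 0.7846.

Q̄_A / Q̄_B ≈ 0.785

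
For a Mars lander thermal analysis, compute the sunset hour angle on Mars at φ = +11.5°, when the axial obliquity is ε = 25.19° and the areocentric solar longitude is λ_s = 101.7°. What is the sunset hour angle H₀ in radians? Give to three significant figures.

sin δ = sin 25.19° × sin 101.7° = 0.41678, so δ = +24.631°.
cos H₀ = −tan φ · tan δ = −tan(+11.5°) × tan(+24.631°) = -0.0933, so H₀ = 1.6642 rad = 95.35°.

H₀ = 1.66 rad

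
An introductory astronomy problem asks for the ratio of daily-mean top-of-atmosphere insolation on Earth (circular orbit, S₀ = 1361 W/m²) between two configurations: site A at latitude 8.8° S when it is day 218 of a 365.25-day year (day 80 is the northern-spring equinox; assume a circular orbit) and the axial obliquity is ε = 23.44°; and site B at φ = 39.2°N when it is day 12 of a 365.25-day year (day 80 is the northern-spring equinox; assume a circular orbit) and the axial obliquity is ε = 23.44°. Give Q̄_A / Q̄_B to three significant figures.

— Configuration A (φ=-8.8°):
Solar longitude: λ_s = 360° × (218 − 80)/365.25 = 136.016°.
sin δ = sin 23.44° × sin 136.016° = 0.27625, so δ = +16.036°.
cos H₀ = −tan(-8.8°) tan(+16.036°) = 0.0445, H₀ = 1.5263 rad.
Bracket: H₀ sin φ sin δ + cos φ cos δ sin H₀ = 1.5263×-0.15299×0.27625 + 0.98823×0.96109×0.99901 = -0.064507 + 0.948838 = 0.884331.
Q̄ = (S₀/π) × [bracket] = (1361/π) × 0.884331 = 383.11 W/m².
— Configuration B (φ=+39.2°):
Solar longitude: λ_s = 360° × (12 − 80)/365.25 = -67.023°, i.e. -67.023° + 360° = 292.977°.
sin δ = sin 23.44° × sin 292.977° = -0.36623, so δ = -21.483°.
cos H₀ = −tan(+39.2°) tan(-21.483°) = 0.3210, H₀ = 1.2440 rad.
Bracket: H₀ sin φ sin δ + cos φ cos δ sin H₀ = 1.2440×0.63203×-0.36623 + 0.77494×0.93053×0.94708 = -0.287947 + 0.682944 = 0.394997.
Q̄ = (S₀/π) × [bracket] = (1361/π) × 0.394997 = 171.12 W/m².
Ratio Q̄_A / Q̄_B = 383.11 / 171.12 = 2.239.

Q̄_A / Q̄_B ≈ 2.24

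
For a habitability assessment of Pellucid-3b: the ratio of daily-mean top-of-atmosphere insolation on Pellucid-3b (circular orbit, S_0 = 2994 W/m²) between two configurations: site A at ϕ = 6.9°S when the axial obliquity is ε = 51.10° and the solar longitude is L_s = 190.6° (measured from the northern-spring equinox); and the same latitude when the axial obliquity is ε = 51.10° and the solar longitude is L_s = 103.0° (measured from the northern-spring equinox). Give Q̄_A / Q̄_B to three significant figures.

Q̄_A / Q̄_B ≈ 1.98

— Configuration A (ϕ=-6.9°):
Solar declination: sin δ = sin ε · sin L_s = sin 51.10° × sin 190.6° = -0.14316, so δ = -8.231°.
cos h₀ = −tan(-6.9°) tan(-8.231°) = -0.0175, h₀ = 1.5883 rad.
Bracket: h₀ sin ϕ sin δ + cos ϕ cos δ sin h₀ = 1.5883×-0.12014×-0.14316 + 0.99276×0.98970×0.99985 = 0.027318 + 0.982387 = 1.009705.
Q̄ = (S_0/π) × [bracket] = (2994/π) × 1.009705 = 962.27 W/m².
— Configuration B (ϕ=-6.9°):
Solar declination: sin δ = sin ε · sin L_s = sin 51.10° × sin 103.0° = 0.75830, so δ = +49.314°.
cos h₀ = −tan(-6.9°) tan(+49.314°) = 0.1408, h₀ = 1.4296 rad.
Bracket: h₀ sin ϕ sin δ + cos ϕ cos δ sin h₀ = 1.4296×-0.12014×0.75830 + 0.99276×0.65191×0.99004 = -0.130240 + 0.640744 = 0.510504.
Q̄ = (S_0/π) × [bracket] = (2994/π) × 0.510504 = 486.52 W/m².
Ratio Q̄_A / Q̄_B = 962.27 / 486.52 = 1.978.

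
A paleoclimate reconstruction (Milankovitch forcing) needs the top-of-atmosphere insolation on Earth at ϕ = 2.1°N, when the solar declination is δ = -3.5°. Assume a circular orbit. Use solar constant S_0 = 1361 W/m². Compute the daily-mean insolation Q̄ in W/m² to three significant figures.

Q̄ ≈ 431 W/m²

cos h₀ = −tan(+2.1°) tan(-3.500°) = 0.0022, h₀ = 1.5686 rad.
Bracket: h₀ sin ϕ sin δ + cos ϕ cos δ sin h₀ = 1.5686×0.03664×-0.06105 + 0.99933×0.99813×1.00000 = -0.003509 + 0.997461 = 0.993952.
Q̄ = (S_0/π) × [bracket] = (1361/π) × 0.993952 = 430.6 W/m².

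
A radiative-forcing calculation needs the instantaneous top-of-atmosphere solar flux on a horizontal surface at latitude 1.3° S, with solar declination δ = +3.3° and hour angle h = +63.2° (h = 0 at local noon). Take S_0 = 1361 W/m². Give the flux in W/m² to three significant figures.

cos θ_z = sin ϕ sin δ + cos ϕ cos δ cos h = -0.001306 + 0.450014 = 0.448708.
Flux = S_0 · cos θ_z = 1361 × 0.448708 = 610.7 W/m².

611 W/m²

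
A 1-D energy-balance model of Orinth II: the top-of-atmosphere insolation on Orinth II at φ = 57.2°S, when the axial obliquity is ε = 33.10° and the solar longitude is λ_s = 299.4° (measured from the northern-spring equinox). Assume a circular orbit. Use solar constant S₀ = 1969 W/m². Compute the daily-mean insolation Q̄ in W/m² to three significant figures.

Q̄ ≈ 806 W/m²

Solar declination: sin δ = sin ε · sin λ_s = sin 33.10° × sin 299.4° = -0.47577, so δ = -28.410°.
cos H₀ = −tan(-57.2°) tan(-28.410°) = -0.8393, H₀ = 2.5669 rad.
Bracket: H₀ sin φ sin δ + cos φ cos δ sin H₀ = 2.5669×-0.84057×-0.47577 + 0.54171×0.87957×0.54361 = 1.026549 + 0.259015 = 1.285564.
Q̄ = (S₀/π) × [bracket] = (1969/π) × 1.285564 = 805.7 W/m².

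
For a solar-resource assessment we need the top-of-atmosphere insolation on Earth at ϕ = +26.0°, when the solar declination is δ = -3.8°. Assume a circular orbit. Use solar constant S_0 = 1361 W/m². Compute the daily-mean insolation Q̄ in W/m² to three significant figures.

cos h₀ = −tan(+26.0°) tan(-3.800°) = 0.0324, h₀ = 1.5384 rad.
Bracket: h₀ sin ϕ sin δ + cos ϕ cos δ sin h₀ = 1.5384×0.43837×-0.06627 + 0.89879×0.99780×0.99948 = -0.044692 + 0.896346 = 0.851654.
Q̄ = (S_0/π) × [bracket] = (1361/π) × 0.851654 = 369.0 W/m².

Q̄ ≈ 369 W/m²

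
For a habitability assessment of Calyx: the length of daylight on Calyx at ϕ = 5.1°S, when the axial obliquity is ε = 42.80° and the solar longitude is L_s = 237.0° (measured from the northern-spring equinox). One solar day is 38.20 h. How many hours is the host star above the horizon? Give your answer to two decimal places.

19.85 h

Solar declination: sin δ = sin ε · sin L_s = sin 42.80° × sin 237.0° = -0.56983, so δ = -34.738°.
cos h₀ = −tan ϕ · tan δ = −tan(-5.1°) × tan(-34.738°) = -0.0619, so h₀ = 1.6327 rad = 93.55°.
Daylight = 2h₀/(2π) × 38.20 h = (1.6327/π) × 38.20 = 19.85 h.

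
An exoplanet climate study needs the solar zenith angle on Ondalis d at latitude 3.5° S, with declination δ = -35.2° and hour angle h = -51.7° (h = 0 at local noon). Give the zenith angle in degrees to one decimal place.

θ_z = 57.3°

cos θ_z = sin ϕ sin δ + cos ϕ cos δ cos h = 0.035190 + 0.505505 = 0.540695.
θ_z = arccos(0.540695) = 57.3°.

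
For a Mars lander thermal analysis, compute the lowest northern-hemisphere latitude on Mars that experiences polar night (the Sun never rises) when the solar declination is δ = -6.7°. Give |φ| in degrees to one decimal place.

Polar night requires cos H₀ = −tan φ tan δ ≥ 1, i.e. tan φ tan δ ≤ −1.
The boundary is |tan φ| · |tan δ| = 1, so |φ| = 90° − |δ| = 90° − 6.7° = 83.3° in the northern hemisphere.

|φ| = 83.3°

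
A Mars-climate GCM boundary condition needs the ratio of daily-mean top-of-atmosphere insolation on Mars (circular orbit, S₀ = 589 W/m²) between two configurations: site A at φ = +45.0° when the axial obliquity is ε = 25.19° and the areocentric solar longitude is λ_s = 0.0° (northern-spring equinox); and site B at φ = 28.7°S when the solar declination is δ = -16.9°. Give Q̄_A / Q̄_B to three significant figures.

Q̄_A / Q̄_B ≈ 0.661

— Configuration A (φ=+45.0°):
sin δ = sin 25.19° × sin 0.0° = 0.00000, so δ = +0.000°.
cos H₀ = −tan(+45.0°) tan(+0.000°) = -0.0000, H₀ = 1.5708 rad.
Bracket: H₀ sin φ sin δ + cos φ cos δ sin H₀ = 1.5708×0.70711×0.00000 + 0.70711×1.00000×1.00000 = 0.000000 + 0.707110 = 0.707110.
Q̄ = (S₀/π) × [bracket] = (589/π) × 0.707110 = 132.57 W/m².
— Configuration B (φ=-28.7°):
cos H₀ = −tan(-28.7°) tan(-16.900°) = -0.1663, H₀ = 1.7379 rad.
Bracket: H₀ sin φ sin δ + cos φ cos δ sin H₀ = 1.7379×-0.48022×-0.29070 + 0.87715×0.95681×0.98607 = 0.242611 + 0.827575 = 1.070186.
Q̄ = (S₀/π) × [bracket] = (589/π) × 1.070186 = 200.64 W/m².
Ratio Q̄_A / Q̄_B = 132.57 / 200.64 = 0.6607.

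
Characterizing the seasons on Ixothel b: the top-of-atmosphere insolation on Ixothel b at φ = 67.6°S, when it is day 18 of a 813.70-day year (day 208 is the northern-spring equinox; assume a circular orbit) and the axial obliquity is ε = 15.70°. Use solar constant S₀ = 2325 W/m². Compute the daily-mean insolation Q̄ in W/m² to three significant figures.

Q̄ ≈ 626 W/m²

Solar longitude: λ_s = 360° × (18 − 208)/813.70 = -84.060°, i.e. -84.060° + 360° = 275.940°.
sin δ = sin 15.70° × sin 275.940° = -0.26915, so δ = -15.614°.
cos H₀ = −tan(-67.6°) tan(-15.614°) = -0.6780, H₀ = 2.3159 rad.
Bracket: H₀ sin φ sin δ + cos φ cos δ sin H₀ = 2.3159×-0.92455×-0.26915 + 0.38107×0.96310×0.73504 = 0.576295 + 0.269766 = 0.846061.
Q̄ = (S₀/π) × [bracket] = (2325/π) × 0.846061 = 626.1 W/m².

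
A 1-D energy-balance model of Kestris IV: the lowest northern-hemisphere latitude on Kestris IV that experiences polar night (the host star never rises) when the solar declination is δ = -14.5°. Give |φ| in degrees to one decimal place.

|φ| = 75.5°

Polar night requires cos H₀ = −tan φ tan δ ≥ 1, i.e. tan φ tan δ ≤ −1.
The boundary is |tan φ| · |tan δ| = 1, so |φ| = 90° − |δ| = 90° − 14.5° = 75.5° in the northern hemisphere.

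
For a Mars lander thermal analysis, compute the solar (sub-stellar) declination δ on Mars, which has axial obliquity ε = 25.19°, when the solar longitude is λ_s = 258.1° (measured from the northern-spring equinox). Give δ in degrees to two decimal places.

δ = -24.61°

sin δ = sin ε · sin λ_s = sin 25.19° × sin 258.1° = -0.416474.
δ = arcsin(-0.416474) = -24.61°.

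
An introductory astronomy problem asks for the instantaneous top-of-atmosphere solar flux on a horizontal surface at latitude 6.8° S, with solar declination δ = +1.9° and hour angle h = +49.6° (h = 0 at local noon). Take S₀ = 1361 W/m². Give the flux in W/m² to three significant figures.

870 W/m²

cos θ_z = sin φ sin δ + cos φ cos δ cos h = -0.003926 + 0.643207 = 0.639281.
Flux = S₀ · cos θ_z = 1361 × 0.639281 = 870.1 W/m².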